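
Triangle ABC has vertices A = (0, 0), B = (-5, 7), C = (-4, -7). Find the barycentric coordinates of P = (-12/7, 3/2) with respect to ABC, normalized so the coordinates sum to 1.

Signed area of the reference triangle: [ABC] = ½·(0·(7−(-7)) + (-5)·(-7−0) + (-4)·(0−7)) = ½·(0 + 35 + 28) = 63/2.
[PBC] = ½·((-12/7)·(7−(-7)) + (-5)·(-7−(3/2)) + (-4)·(3/2−7)) = ½·(-24 + 85/2 + 22) = 81/4, so the A-coordinate is (81/4)/(63/2) = 9/14.
[APC] = ½·(0·(3/2−(-7)) + (-12/7)·(-7−0) + (-4)·(0−(3/2))) = ½·(0 + 12 + 6) = 9, so the B-coordinate is 2/7.
[ABP] = ½·(0·(7−(3/2)) + (-5)·(3/2−0) + (-12/7)·(0−7)) = ½·(0 − 15/2 + 12) = 9/4, so the C-coordinate is 1/14.

(9/14, 2/7, 1/14)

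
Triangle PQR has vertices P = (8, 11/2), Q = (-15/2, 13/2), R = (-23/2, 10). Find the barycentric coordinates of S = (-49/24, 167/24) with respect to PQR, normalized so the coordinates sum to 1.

(5/12, 1/3, 1/4)

Signed area of the reference triangle: [PQR] = ½·(8·(13/2−10) + (-15/2)·(10−(11/2)) + (-23/2)·(11/2−(13/2))) = ½·(-28 − 135/4 + 23/2) = -201/8.
[SQR] = ½·((-49/24)·(13/2−10) + (-15/2)·(10−(167/24)) + (-23/2)·(167/24−(13/2))) = ½·(343/48 − 365/16 − 253/48) = -335/32, so the P-coordinate is (-335/32)/(-201/8) = 5/12.
[PSR] = ½·(8·(167/24−10) + (-49/24)·(10−(11/2)) + (-23/2)·(11/2−(167/24))) = ½·(-73/3 − 147/16 + 805/48) = -67/8, so the Q-coordinate is 1/3.
[PQS] = ½·(8·(13/2−(167/24)) + (-15/2)·(167/24−(11/2)) + (-49/24)·(11/2−(13/2))) = ½·(-11/3 − 175/16 + 49/24) = -201/32, so the R-coordinate is 1/4.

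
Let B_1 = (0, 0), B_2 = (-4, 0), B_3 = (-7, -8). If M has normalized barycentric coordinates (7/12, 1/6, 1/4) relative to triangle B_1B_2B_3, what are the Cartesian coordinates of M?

(-29/12, -2)

M = (7/12)·B_1 + (1/6)·B_2 + (1/4)·B_3.
x-coordinate: (7/12)·0 + (1/6)·(-4) + (1/4)·(-7) = -29/12.
y-coordinate: (7/12)·0 + (1/6)·0 + (1/4)·(-8) = -2.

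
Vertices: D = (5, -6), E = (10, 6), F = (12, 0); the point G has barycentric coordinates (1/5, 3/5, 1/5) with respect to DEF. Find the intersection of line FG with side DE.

Line FG meets DE where the F-coordinate vanishes; zeroing G's F-weight and renormalizing leaves D, E-weights 1/5 : 3/5 → (1/4, 3/4).
So H = (1/4)·D + (3/4)·E = (35/4, 3).

(35/4, 3)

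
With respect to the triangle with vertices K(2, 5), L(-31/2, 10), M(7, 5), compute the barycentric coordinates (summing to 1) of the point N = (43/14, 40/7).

Signed area of the reference triangle: [KLM] = ½·(2·(10−5) + (-31/2)·(5−5) + 7·(5−10)) = ½·(10 + 0 − 35) = -25/2.
[NLM] = ½·((43/14)·(10−5) + (-31/2)·(5−(40/7)) + 7·(40/7−10)) = ½·(215/14 + 155/14 − 30) = -25/14, so the K-coordinate is (-25/14)/(-25/2) = 1/7.
[KNM] = ½·(2·(40/7−5) + (43/14)·(5−5) + 7·(5−(40/7))) = ½·(10/7 + 0 − 5) = -25/14, so the L-coordinate is 1/7.
[KLN] = ½·(2·(10−(40/7)) + (-31/2)·(40/7−5) + (43/14)·(5−10)) = ½·(60/7 − 155/14 − 215/14) = -125/14, so the M-coordinate is 5/7.

(1/7, 1/7, 5/7)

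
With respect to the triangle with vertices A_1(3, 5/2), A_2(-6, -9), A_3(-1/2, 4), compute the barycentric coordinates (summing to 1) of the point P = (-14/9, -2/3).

Signed area of the reference triangle: [A_1A_2A_3] = ½·(3·(-9−4) + (-6)·(4−(5/2)) + (-1/2)·(5/2−(-9))) = ½·(-39 − 9 − 23/4) = -215/8.
[PA_2A_3] = ½·((-14/9)·(-9−4) + (-6)·(4−(-2/3)) + (-1/2)·(-2/3−(-9))) = ½·(182/9 − 28 − 25/6) = -215/36, so the A_1-coordinate is (-215/36)/(-215/8) = 2/9.
[A_1PA_3] = ½·(3·(-2/3−4) + (-14/9)·(4−(5/2)) + (-1/2)·(5/2−(-2/3))) = ½·(-14 − 7/3 − 19/12) = -215/24, so the A_2-coordinate is 1/3.
[A_1A_2P] = ½·(3·(-9−(-2/3)) + (-6)·(-2/3−(5/2)) + (-14/9)·(5/2−(-9))) = ½·(-25 + 19 − 161/9) = -215/18, so the A_3-coordinate is 4/9.

(2/9, 1/3, 4/9)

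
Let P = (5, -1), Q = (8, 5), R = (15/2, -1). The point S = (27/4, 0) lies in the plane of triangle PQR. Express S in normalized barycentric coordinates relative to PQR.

Signed area of the reference triangle: [PQR] = ½·(5·(5−(-1)) + 8·(-1−(-1)) + (15/2)·(-1−5)) = ½·(30 + 0 − 45) = -15/2.
[SQR] = ½·((27/4)·(5−(-1)) + 8·(-1−0) + (15/2)·(0−5)) = ½·(81/2 − 8 − 75/2) = -5/2, so the P-coordinate is (-5/2)/(-15/2) = 1/3.
[PSR] = ½·(5·(0−(-1)) + (27/4)·(-1−(-1)) + (15/2)·(-1−0)) = ½·(5 + 0 − 15/2) = -5/4, so the Q-coordinate is 1/6.
[PQS] = ½·(5·(5−0) + 8·(0−(-1)) + (27/4)·(-1−5)) = ½·(25 + 8 − 81/2) = -15/4, so the R-coordinate is 1/2.
Check: 1/3 + 1/6 + 1/2 = 1.

(1/3, 1/6, 1/2)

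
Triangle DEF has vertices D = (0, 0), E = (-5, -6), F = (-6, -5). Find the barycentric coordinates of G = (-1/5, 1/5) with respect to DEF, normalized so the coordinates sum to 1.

Signed area of the reference triangle: [DEF] = ½·(0·(-6−(-5)) + (-5)·(-5−0) + (-6)·(0−(-6))) = ½·(0 + 25 − 36) = -11/2.
[GEF] = ½·((-1/5)·(-6−(-5)) + (-5)·(-5−(1/5)) + (-6)·(1/5−(-6))) = ½·(1/5 + 26 − 186/5) = -11/2, so the D-coordinate is (-11/2)/(-11/2) = 1.
[DGF] = ½·(0·(1/5−(-5)) + (-1/5)·(-5−0) + (-6)·(0−(1/5))) = ½·(0 + 1 + 6/5) = 11/10, so the E-coordinate is -1/5.
[DEG] = ½·(0·(-6−(1/5)) + (-5)·(1/5−0) + (-1/5)·(0−(-6))) = ½·(0 − 1 − 6/5) = -11/10, so the F-coordinate is 1/5.
Check: 1 − 1/5 + 1/5 = 1.

(1, -1/5, 1/5)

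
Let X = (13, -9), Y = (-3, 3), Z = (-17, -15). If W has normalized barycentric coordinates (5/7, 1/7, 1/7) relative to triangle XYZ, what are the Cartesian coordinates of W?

W = (5/7)·X + (1/7)·Y + (1/7)·Z.
x-coordinate: (5/7)·13 + (1/7)·(-3) + (1/7)·(-17) = 45/7.
y-coordinate: (5/7)·(-9) + (1/7)·3 + (1/7)·(-15) = -57/7.

(45/7, -57/7)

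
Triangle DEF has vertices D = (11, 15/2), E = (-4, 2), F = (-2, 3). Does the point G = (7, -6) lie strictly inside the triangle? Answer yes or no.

Barycentric coordinates of G: (27/4, 315/8, -361/8).
The three coordinates are positive, positive, negative; a point is interior exactly when all three are positive.

no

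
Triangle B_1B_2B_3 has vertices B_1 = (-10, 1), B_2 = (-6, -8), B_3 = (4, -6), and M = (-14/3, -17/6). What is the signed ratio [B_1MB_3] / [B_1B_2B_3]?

1/6

[B_1B_2B_3] = ½·((-10)·(-8−(-6)) + (-6)·(-6−1) + 4·(1−(-8))) = ½·(20 + 42 + 36) = 49.
[B_1MB_3] = ½·((-10)·(-17/6−(-6)) + (-14/3)·(-6−1) + 4·(1−(-17/6))) = ½·(-95/3 + 98/3 + 46/3) = 49/6, so the ratio is (49/6)/49 = 1/6.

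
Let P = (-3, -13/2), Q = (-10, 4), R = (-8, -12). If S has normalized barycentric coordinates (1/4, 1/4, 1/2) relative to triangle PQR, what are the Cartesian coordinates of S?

(-29/4, -53/8)

S = (1/4)·P + (1/4)·Q + (1/2)·R.
x-coordinate: (1/4)·(-3) + (1/4)·(-10) + (1/2)·(-8) = -29/4.
y-coordinate: (1/4)·(-13/2) + (1/4)·4 + (1/2)·(-12) = -53/8.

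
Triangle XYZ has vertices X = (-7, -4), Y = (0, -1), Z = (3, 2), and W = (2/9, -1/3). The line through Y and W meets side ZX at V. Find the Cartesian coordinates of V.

(1/2, 1/2)

Barycentric coordinates of W with respect to XYZ: (1/9, 5/9, 1/3).
On side ZX the Y-coordinate is zero; dropping W's Y-weight 5/9 and renormalizing the remaining 1/3 : 1/9 gives weights 3/4, 1/4 on Z, X.
V = (3/4)·(3, 2) + (1/4)·(-7, -4) = (1/2, 1/2).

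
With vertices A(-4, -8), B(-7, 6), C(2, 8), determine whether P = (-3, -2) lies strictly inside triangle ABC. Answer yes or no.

yes

Barycentric coordinates of P: (20/33, 5/33, 8/33).
The three coordinates are positive, positive, positive; a point is interior exactly when all three are positive.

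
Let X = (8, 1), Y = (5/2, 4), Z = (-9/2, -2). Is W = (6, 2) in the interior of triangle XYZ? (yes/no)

yes

Barycentric coordinates of W: (35/54, 37/108, 1/108).
The three coordinates are positive, positive, positive; a point is interior exactly when all three are positive.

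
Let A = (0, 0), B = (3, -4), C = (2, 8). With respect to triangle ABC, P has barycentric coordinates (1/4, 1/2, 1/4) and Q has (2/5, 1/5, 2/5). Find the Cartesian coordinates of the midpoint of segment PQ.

(17/10, 6/5)

Barycentric coordinates of the midpoint are the average: (13/40, 7/20, 13/40).
Converting: (13/40)·A + (7/20)·B + (13/40)·C = (17/10, 6/5).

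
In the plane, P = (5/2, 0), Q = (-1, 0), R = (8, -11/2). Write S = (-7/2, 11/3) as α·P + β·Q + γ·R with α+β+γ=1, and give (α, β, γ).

(1, 2/3, -2/3)

Signed area of the reference triangle: [PQR] = ½·((5/2)·(0−(-11/2)) + (-1)·(-11/2−0) + 8·(0−0)) = ½·(55/4 + 11/2 + 0) = 77/8.
[SQR] = ½·((-7/2)·(0−(-11/2)) + (-1)·(-11/2−(11/3)) + 8·(11/3−0)) = ½·(-77/4 + 55/6 + 88/3) = 77/8, so the P-coordinate is (77/8)/(77/8) = 1.
[PSR] = ½·((5/2)·(11/3−(-11/2)) + (-7/2)·(-11/2−0) + 8·(0−(11/3))) = ½·(275/12 + 77/4 − 88/3) = 77/12, so the Q-coordinate is 2/3.
[PQS] = ½·((5/2)·(0−(11/3)) + (-1)·(11/3−0) + (-7/2)·(0−0)) = ½·(-55/6 − 11/3 + 0) = -77/12, so the R-coordinate is -2/3.
Check: 1 + 2/3 − 2/3 = 1.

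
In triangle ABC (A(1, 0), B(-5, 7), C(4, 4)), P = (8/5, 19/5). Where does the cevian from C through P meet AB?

Barycentric coordinates of P with respect to ABC: (1/5, 1/5, 3/5).
On side AB the C-coordinate is zero; dropping P's C-weight 3/5 and renormalizing the remaining 1/5 : 1/5 gives weights 1/2, 1/2 on A, B.
Q = (1/2)·(1, 0) + (1/2)·(-5, 7) = (-2, 7/2).

(-2, 7/2)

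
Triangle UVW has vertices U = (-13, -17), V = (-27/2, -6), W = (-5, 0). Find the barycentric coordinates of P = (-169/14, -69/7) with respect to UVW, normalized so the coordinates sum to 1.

(3/7, 3/7, 1/7)

Signed area of the reference triangle: [UVW] = ½·((-13)·(-6−0) + (-27/2)·(0−(-17)) + (-5)·(-17−(-6))) = ½·(78 − 459/2 + 55) = -193/4.
[PVW] = ½·((-169/14)·(-6−0) + (-27/2)·(0−(-69/7)) + (-5)·(-69/7−(-6))) = ½·(507/7 − 1863/14 + 135/7) = -579/28, so the U-coordinate is (-579/28)/(-193/4) = 3/7.
[UPW] = ½·((-13)·(-69/7−0) + (-169/14)·(0−(-17)) + (-5)·(-17−(-69/7))) = ½·(897/7 − 2873/14 + 250/7) = -579/28, so the V-coordinate is 3/7.
[UVP] = ½·((-13)·(-6−(-69/7)) + (-27/2)·(-69/7−(-17)) + (-169/14)·(-17−(-6))) = ½·(-351/7 − 675/7 + 1859/14) = -193/28, so the W-coordinate is 1/7.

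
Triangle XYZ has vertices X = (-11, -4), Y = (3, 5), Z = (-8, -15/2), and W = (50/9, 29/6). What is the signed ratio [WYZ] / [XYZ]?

[XYZ] = ½·((-11)·(5−(-15/2)) + 3·(-15/2−(-4)) + (-8)·(-4−5)) = ½·(-275/2 − 21/2 + 72) = -38.
[WYZ] = ½·((50/9)·(5−(-15/2)) + 3·(-15/2−(29/6)) + (-8)·(29/6−5)) = ½·(625/9 − 37 + 4/3) = 152/9, so the ratio is (152/9)/(-38) = -4/9.

-4/9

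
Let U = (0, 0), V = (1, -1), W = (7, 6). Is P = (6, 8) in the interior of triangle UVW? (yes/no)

Barycentric coordinates of P: (19/13, -20/13, 14/13).
The three coordinates are positive, negative, positive; a point is interior exactly when all three are positive.

no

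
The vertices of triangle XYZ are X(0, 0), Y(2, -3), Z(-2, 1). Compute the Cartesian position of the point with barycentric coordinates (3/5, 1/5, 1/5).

(0, -2/5)

W = (3/5)·X + (1/5)·Y + (1/5)·Z.
x-coordinate: (3/5)·0 + (1/5)·2 + (1/5)·(-2) = 0.
y-coordinate: (3/5)·0 + (1/5)·(-3) + (1/5)·1 = -2/5.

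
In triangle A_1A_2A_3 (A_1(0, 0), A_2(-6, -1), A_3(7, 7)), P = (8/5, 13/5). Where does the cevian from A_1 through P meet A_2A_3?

(8/3, 13/3)

Barycentric coordinates of P with respect to A_1A_2A_3: (2/5, 1/5, 2/5).
On side A_2A_3 the A_1-coordinate is zero; dropping P's A_1-weight 2/5 and renormalizing the remaining 1/5 : 2/5 gives weights 1/3, 2/3 on A_2, A_3.
Q = (1/3)·(-6, -1) + (2/3)·(7, 7) = (8/3, 13/3).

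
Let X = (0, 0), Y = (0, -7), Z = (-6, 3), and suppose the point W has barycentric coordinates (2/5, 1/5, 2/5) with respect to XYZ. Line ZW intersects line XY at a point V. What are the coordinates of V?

(0, -7/3)

Line ZW meets XY where the Z-coordinate vanishes; zeroing W's Z-weight and renormalizing leaves X, Y-weights 2/5 : 1/5 → (2/3, 1/3).
So V = (2/3)·X + (1/3)·Y = (0, -7/3).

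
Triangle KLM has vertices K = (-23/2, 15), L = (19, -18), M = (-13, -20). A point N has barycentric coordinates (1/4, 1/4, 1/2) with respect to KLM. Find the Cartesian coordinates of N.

(-37/8, -43/4)

N = (1/4)·K + (1/4)·L + (1/2)·M.
x-coordinate: (1/4)·(-23/2) + (1/4)·19 + (1/2)·(-13) = -37/8.
y-coordinate: (1/4)·15 + (1/4)·(-18) + (1/2)·(-20) = -43/4.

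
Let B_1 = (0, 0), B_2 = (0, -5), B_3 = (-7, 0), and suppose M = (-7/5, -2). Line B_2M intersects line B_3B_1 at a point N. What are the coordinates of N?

(-7/3, 0)

Barycentric coordinates of M with respect to B_1B_2B_3: (2/5, 2/5, 1/5).
On side B_3B_1 the B_2-coordinate is zero; dropping M's B_2-weight 2/5 and renormalizing the remaining 1/5 : 2/5 gives weights 1/3, 2/3 on B_3, B_1.
N = (1/3)·(-7, 0) + (2/3)·(0, 0) = (-7/3, 0).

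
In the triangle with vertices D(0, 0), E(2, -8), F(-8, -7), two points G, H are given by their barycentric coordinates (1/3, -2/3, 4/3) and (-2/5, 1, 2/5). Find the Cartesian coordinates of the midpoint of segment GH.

(-33/5, -37/5)

Barycentric coordinates of the midpoint are the average: (-1/30, 1/6, 13/15).
Converting: (-1/30)·D + (1/6)·E + (13/15)·F = (-33/5, -37/5).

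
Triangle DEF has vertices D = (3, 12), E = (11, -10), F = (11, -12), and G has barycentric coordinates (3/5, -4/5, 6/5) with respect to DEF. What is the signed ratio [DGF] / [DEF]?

The signed ratio [DGF]/[DEF] equals the barycentric coordinate of G at vertex E, which is -4/5.

-4/5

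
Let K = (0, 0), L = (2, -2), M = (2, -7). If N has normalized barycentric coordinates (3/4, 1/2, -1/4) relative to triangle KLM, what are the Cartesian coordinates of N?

N = (3/4)·K + (1/2)·L + (-1/4)·M.
x-coordinate: (3/4)·0 + (1/2)·2 + (-1/4)·2 = 1/2.
y-coordinate: (3/4)·0 + (1/2)·(-2) + (-1/4)·(-7) = 3/4.

(1/2, 3/4)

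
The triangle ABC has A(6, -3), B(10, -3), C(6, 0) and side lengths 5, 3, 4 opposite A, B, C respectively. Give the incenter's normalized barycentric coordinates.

The incenter has barycentric coordinates proportional to the opposite side lengths: (5 : 3 : 4).
Normalizing by 5+3+4 = 12 gives (5/12, 1/4, 1/3).

(5/12, 1/4, 1/3)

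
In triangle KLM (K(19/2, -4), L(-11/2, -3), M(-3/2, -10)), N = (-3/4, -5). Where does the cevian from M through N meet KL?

Barycentric coordinates of N with respect to KLM: (1/4, 1/2, 1/4).
On side KL the M-coordinate is zero; dropping N's M-weight 1/4 and renormalizing the remaining 1/4 : 1/2 gives weights 1/3, 2/3 on K, L.
J = (1/3)·(19/2, -4) + (2/3)·(-11/2, -3) = (-1/2, -10/3).

(-1/2, -10/3)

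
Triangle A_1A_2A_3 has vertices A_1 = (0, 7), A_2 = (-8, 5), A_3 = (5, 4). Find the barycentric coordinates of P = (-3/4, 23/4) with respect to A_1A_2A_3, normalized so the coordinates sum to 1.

(1/2, 1/4, 1/4)

Signed area of the reference triangle: [A_1A_2A_3] = ½·(0·(5−4) + (-8)·(4−7) + 5·(7−5)) = ½·(0 + 24 + 10) = 17.
[PA_2A_3] = ½·((-3/4)·(5−4) + (-8)·(4−(23/4)) + 5·(23/4−5)) = ½·(-3/4 + 14 + 15/4) = 17/2, so the A_1-coordinate is (17/2)/17 = 1/2.
[A_1PA_3] = ½·(0·(23/4−4) + (-3/4)·(4−7) + 5·(7−(23/4))) = ½·(0 + 9/4 + 25/4) = 17/4, so the A_2-coordinate is 1/4.
[A_1A_2P] = ½·(0·(5−(23/4)) + (-8)·(23/4−7) + (-3/4)·(7−5)) = ½·(0 + 10 − 3/2) = 17/4, so the A_3-coordinate is 1/4.
Check: 1/2 + 1/4 + 1/4 = 1.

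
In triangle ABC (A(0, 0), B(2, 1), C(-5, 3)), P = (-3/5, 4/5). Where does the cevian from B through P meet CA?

Barycentric coordinates of P with respect to ABC: (3/5, 1/5, 1/5).
On side CA the B-coordinate is zero; dropping P's B-weight 1/5 and renormalizing the remaining 1/5 : 3/5 gives weights 1/4, 3/4 on C, A.
Q = (1/4)·(-5, 3) + (3/4)·(0, 0) = (-5/4, 3/4).

(-5/4, 3/4)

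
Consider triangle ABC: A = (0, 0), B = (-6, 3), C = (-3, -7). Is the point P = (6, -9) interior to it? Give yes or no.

no

Barycentric coordinates of P: (28/17, -23/17, 12/17).
The three coordinates are positive, negative, positive; a point is interior exactly when all three are positive.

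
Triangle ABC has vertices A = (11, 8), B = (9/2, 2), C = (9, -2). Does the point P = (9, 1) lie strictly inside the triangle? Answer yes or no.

Barycentric coordinates of P: (27/106, 6/53, 67/106).
The three coordinates are positive, positive, positive; a point is interior exactly when all three are positive.

yes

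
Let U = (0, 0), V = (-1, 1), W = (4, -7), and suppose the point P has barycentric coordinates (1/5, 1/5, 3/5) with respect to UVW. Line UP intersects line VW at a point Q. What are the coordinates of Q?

Line UP meets VW where the U-coordinate vanishes; zeroing P's U-weight and renormalizing leaves V, W-weights 1/5 : 3/5 → (1/4, 3/4).
So Q = (1/4)·V + (3/4)·W = (11/4, -5).

(11/4, -5)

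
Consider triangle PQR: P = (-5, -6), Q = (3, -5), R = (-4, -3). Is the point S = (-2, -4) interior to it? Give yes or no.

Barycentric coordinates of S: (3/23, 7/23, 13/23).
The three coordinates are positive, positive, positive; a point is interior exactly when all three are positive.

yes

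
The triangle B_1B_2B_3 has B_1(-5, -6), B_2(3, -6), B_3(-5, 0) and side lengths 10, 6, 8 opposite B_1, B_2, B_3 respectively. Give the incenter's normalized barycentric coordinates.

(5/12, 1/4, 1/3)

The incenter has barycentric coordinates proportional to the opposite side lengths: (10 : 6 : 8).
Normalizing by 10+6+8 = 24 gives (5/12, 1/4, 1/3).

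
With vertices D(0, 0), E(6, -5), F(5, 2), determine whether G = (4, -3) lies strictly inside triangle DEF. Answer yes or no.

Barycentric coordinates of G: (12/37, 23/37, 2/37).
The three coordinates are positive, positive, positive; a point is interior exactly when all three are positive.

yes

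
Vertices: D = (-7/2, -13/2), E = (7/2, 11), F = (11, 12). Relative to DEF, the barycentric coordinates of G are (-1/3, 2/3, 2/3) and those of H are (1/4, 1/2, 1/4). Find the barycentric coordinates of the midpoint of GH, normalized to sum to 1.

Since both coordinate triples sum to 1, the midpoint's barycentrics are the componentwise average.
(-1/3+1/4)/2 = -1/24; similarly 7/12 and 11/24.

(-1/24, 7/12, 11/24)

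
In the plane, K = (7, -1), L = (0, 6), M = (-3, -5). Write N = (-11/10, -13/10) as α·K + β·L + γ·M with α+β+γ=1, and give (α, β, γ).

Signed area of the reference triangle: [KLM] = ½·(7·(6−(-5)) + 0·(-5−(-1)) + (-3)·(-1−6)) = ½·(77 + 0 + 21) = 49.
[NLM] = ½·((-11/10)·(6−(-5)) + 0·(-5−(-13/10)) + (-3)·(-13/10−6)) = ½·(-121/10 + 0 + 219/10) = 49/10, so the K-coordinate is (49/10)/49 = 1/10.
[KNM] = ½·(7·(-13/10−(-5)) + (-11/10)·(-5−(-1)) + (-3)·(-1−(-13/10))) = ½·(259/10 + 22/5 − 9/10) = 147/10, so the L-coordinate is 3/10.
[KLN] = ½·(7·(6−(-13/10)) + 0·(-13/10−(-1)) + (-11/10)·(-1−6)) = ½·(511/10 + 0 + 77/10) = 147/5, so the M-coordinate is 3/5.

(1/10, 3/10, 3/5)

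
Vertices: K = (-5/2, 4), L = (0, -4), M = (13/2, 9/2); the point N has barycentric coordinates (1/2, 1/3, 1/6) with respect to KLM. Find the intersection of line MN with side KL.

(-3/2, 4/5)

Line MN meets KL where the M-coordinate vanishes; zeroing N's M-weight and renormalizing leaves K, L-weights 1/2 : 1/3 → (3/5, 2/5).
So J = (3/5)·K + (2/5)·L = (-3/2, 4/5).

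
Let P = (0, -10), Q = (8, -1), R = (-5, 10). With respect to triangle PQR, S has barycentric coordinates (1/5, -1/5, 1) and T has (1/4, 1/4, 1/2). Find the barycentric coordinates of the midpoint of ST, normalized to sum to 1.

Since both coordinate triples sum to 1, the midpoint's barycentrics are the componentwise average.
(1/5+1/4)/2 = 9/40; similarly 1/40 and 3/4.

(9/40, 1/40, 3/4)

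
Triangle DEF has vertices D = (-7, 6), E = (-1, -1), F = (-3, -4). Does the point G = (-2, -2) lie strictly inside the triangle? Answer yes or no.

yes

Barycentric coordinates of G: (1/32, 9/16, 13/32).
The three coordinates are positive, positive, positive; a point is interior exactly when all three are positive.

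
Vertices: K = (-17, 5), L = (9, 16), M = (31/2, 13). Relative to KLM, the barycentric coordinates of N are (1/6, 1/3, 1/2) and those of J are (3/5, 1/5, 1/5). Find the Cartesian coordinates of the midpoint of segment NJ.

(157/120, 161/15)

Barycentric coordinates of the midpoint are the average: (23/60, 4/15, 7/20).
Converting: (23/60)·K + (4/15)·L + (7/20)·M = (157/120, 161/15).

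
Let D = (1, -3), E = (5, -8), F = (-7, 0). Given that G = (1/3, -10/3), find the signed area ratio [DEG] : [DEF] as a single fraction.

[DEF] = ½·(1·(-8−0) + 5·(0−(-3)) + (-7)·(-3−(-8))) = ½·(-8 + 15 − 35) = -14.
[DEG] = ½·(1·(-8−(-10/3)) + 5·(-10/3−(-3)) + (1/3)·(-3−(-8))) = ½·(-14/3 − 5/3 + 5/3) = -7/3, so the ratio is (-7/3)/(-14) = 1/6.

1/6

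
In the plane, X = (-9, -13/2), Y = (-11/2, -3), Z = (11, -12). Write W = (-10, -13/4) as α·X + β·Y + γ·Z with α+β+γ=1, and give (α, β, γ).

Signed area of the reference triangle: [XYZ] = ½·((-9)·(-3−(-12)) + (-11/2)·(-12−(-13/2)) + 11·(-13/2−(-3))) = ½·(-81 + 121/4 − 77/2) = -357/8.
[WYZ] = ½·((-10)·(-3−(-12)) + (-11/2)·(-12−(-13/4)) + 11·(-13/4−(-3))) = ½·(-90 + 385/8 − 11/4) = -357/16, so the X-coordinate is (-357/16)/(-357/8) = 1/2.
[XWZ] = ½·((-9)·(-13/4−(-12)) + (-10)·(-12−(-13/2)) + 11·(-13/2−(-13/4))) = ½·(-315/4 + 55 − 143/4) = -119/4, so the Y-coordinate is 2/3.
[XYW] = ½·((-9)·(-3−(-13/4)) + (-11/2)·(-13/4−(-13/2)) + (-10)·(-13/2−(-3))) = ½·(-9/4 − 143/8 + 35) = 119/16, so the Z-coordinate is -1/6.
Check: 1/2 + 2/3 − 1/6 = 1.

(1/2, 2/3, -1/6)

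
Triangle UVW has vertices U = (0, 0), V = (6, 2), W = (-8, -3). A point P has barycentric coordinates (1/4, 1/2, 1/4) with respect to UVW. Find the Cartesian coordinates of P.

P = (1/4)·U + (1/2)·V + (1/4)·W.
x-coordinate: (1/4)·0 + (1/2)·6 + (1/4)·(-8) = 1.
y-coordinate: (1/4)·0 + (1/2)·2 + (1/4)·(-3) = 1/4.

(1, 1/4)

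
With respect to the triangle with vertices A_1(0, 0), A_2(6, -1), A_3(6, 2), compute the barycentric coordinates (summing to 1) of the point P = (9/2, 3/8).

Signed area of the reference triangle: [A_1A_2A_3] = ½·(0·(-1−2) + 6·(2−0) + 6·(0−(-1))) = ½·(0 + 12 + 6) = 9.
[PA_2A_3] = ½·((9/2)·(-1−2) + 6·(2−(3/8)) + 6·(3/8−(-1))) = ½·(-27/2 + 39/4 + 33/4) = 9/4, so the A_1-coordinate is (9/4)/9 = 1/4.
[A_1PA_3] = ½·(0·(3/8−2) + (9/2)·(2−0) + 6·(0−(3/8))) = ½·(0 + 9 − 9/4) = 27/8, so the A_2-coordinate is 3/8.
[A_1A_2P] = ½·(0·(-1−(3/8)) + 6·(3/8−0) + (9/2)·(0−(-1))) = ½·(0 + 9/4 + 9/2) = 27/8, so the A_3-coordinate is 3/8.

(1/4, 3/8, 3/8)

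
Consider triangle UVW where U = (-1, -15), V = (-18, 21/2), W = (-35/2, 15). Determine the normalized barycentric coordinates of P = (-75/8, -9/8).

Signed area of the reference triangle: [UVW] = ½·((-1)·(21/2−15) + (-18)·(15−(-15)) + (-35/2)·(-15−(21/2))) = ½·(9/2 − 540 + 1785/4) = -357/8.
[PVW] = ½·((-75/8)·(21/2−15) + (-18)·(15−(-9/8)) + (-35/2)·(-9/8−(21/2))) = ½·(675/16 − 1161/4 + 3255/16) = -357/16, so the U-coordinate is (-357/16)/(-357/8) = 1/2.
[UPW] = ½·((-1)·(-9/8−15) + (-75/8)·(15−(-15)) + (-35/2)·(-15−(-9/8))) = ½·(129/8 − 1125/4 + 3885/16) = -357/32, so the V-coordinate is 1/4.
[UVP] = ½·((-1)·(21/2−(-9/8)) + (-18)·(-9/8−(-15)) + (-75/8)·(-15−(21/2))) = ½·(-93/8 − 999/4 + 3825/16) = -357/32, so the W-coordinate is 1/4.
Check: 1/2 + 1/4 + 1/4 = 1.

(1/2, 1/4, 1/4)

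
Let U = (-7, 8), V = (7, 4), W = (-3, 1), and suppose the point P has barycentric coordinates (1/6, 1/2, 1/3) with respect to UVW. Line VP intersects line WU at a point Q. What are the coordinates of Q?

(-13/3, 10/3)

Line VP meets WU where the V-coordinate vanishes; zeroing P's V-weight and renormalizing leaves W, U-weights 1/3 : 1/6 → (2/3, 1/3).
So Q = (2/3)·W + (1/3)·U = (-13/3, 10/3).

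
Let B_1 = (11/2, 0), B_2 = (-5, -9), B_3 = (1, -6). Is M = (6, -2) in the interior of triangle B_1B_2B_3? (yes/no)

no

Barycentric coordinates of M: (2/5, -8/15, 17/15).
The three coordinates are positive, negative, positive; a point is interior exactly when all three are positive.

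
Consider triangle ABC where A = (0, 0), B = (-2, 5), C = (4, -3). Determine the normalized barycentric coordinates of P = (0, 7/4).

(1/4, 1/2, 1/4)

Signed area of the reference triangle: [ABC] = ½·(0·(5−(-3)) + (-2)·(-3−0) + 4·(0−5)) = ½·(0 + 6 − 20) = -7.
[PBC] = ½·(0·(5−(-3)) + (-2)·(-3−(7/4)) + 4·(7/4−5)) = ½·(0 + 19/2 − 13) = -7/4, so the A-coordinate is (-7/4)/(-7) = 1/4.
[APC] = ½·(0·(7/4−(-3)) + 0·(-3−0) + 4·(0−(7/4))) = ½·(0 + 0 − 7) = -7/2, so the B-coordinate is 1/2.
[ABP] = ½·(0·(5−(7/4)) + (-2)·(7/4−0) + 0·(0−5)) = ½·(0 − 7/2 + 0) = -7/4, so the C-coordinate is 1/4.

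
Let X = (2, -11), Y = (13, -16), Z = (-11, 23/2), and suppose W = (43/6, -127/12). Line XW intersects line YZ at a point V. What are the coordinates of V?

(41/5, -21/2)

Barycentric coordinates of W with respect to XYZ: (1/6, 2/3, 1/6).
On side YZ the X-coordinate is zero; dropping W's X-weight 1/6 and renormalizing the remaining 2/3 : 1/6 gives weights 4/5, 1/5 on Y, Z.
V = (4/5)·(13, -16) + (1/5)·(-11, 23/2) = (41/5, -21/2).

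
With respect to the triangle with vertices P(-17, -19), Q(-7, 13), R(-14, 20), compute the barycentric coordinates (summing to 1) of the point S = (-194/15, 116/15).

(4/15, 4/15, 7/15)

Signed area of the reference triangle: [PQR] = ½·((-17)·(13−20) + (-7)·(20−(-19)) + (-14)·(-19−13)) = ½·(119 − 273 + 448) = 147.
[SQR] = ½·((-194/15)·(13−20) + (-7)·(20−(116/15)) + (-14)·(116/15−13)) = ½·(1358/15 − 1288/15 + 1106/15) = 196/5, so the P-coordinate is (196/5)/147 = 4/15.
[PSR] = ½·((-17)·(116/15−20) + (-194/15)·(20−(-19)) + (-14)·(-19−(116/15))) = ½·(3128/15 − 2522/5 + 5614/15) = 196/5, so the Q-coordinate is 4/15.
[PQS] = ½·((-17)·(13−(116/15)) + (-7)·(116/15−(-19)) + (-194/15)·(-19−13)) = ½·(-1343/15 − 2807/15 + 6208/15) = 343/5, so the R-coordinate is 7/15.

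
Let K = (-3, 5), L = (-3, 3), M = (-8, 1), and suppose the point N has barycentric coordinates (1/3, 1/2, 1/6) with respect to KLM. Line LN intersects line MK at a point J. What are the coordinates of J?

(-14/3, 11/3)

Line LN meets MK where the L-coordinate vanishes; zeroing N's L-weight and renormalizing leaves M, K-weights 1/6 : 1/3 → (1/3, 2/3).
So J = (1/3)·M + (2/3)·K = (-14/3, 11/3).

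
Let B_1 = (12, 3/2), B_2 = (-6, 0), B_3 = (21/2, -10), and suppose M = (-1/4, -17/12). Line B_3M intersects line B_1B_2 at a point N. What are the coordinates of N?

Barycentric coordinates of M with respect to B_1B_2B_3: (1/6, 2/3, 1/6).
On side B_1B_2 the B_3-coordinate is zero; dropping M's B_3-weight 1/6 and renormalizing the remaining 1/6 : 2/3 gives weights 1/5, 4/5 on B_1, B_2.
N = (1/5)·(12, 3/2) + (4/5)·(-6, 0) = (-12/5, 3/10).

(-12/5, 3/10)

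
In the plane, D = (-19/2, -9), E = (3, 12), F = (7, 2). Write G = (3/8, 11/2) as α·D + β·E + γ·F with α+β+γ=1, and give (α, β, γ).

Signed area of the reference triangle: [DEF] = ½·((-19/2)·(12−2) + 3·(2−(-9)) + 7·(-9−12)) = ½·(-95 + 33 − 147) = -209/2.
[GEF] = ½·((3/8)·(12−2) + 3·(2−(11/2)) + 7·(11/2−12)) = ½·(15/4 − 21/2 − 91/2) = -209/8, so the D-coordinate is (-209/8)/(-209/2) = 1/4.
[DGF] = ½·((-19/2)·(11/2−2) + (3/8)·(2−(-9)) + 7·(-9−(11/2))) = ½·(-133/4 + 33/8 − 203/2) = -1045/16, so the E-coordinate is 5/8.
[DEG] = ½·((-19/2)·(12−(11/2)) + 3·(11/2−(-9)) + (3/8)·(-9−12)) = ½·(-247/4 + 87/2 − 63/8) = -209/16, so the F-coordinate is 1/8.

(1/4, 5/8, 1/8)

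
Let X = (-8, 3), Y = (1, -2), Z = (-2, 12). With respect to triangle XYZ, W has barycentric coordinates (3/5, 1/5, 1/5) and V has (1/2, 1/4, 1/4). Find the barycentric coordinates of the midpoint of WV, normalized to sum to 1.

(11/20, 9/40, 9/40)

Since both coordinate triples sum to 1, the midpoint's barycentrics are the componentwise average.
(3/5+1/2)/2 = 11/20; similarly 9/40 and 9/40.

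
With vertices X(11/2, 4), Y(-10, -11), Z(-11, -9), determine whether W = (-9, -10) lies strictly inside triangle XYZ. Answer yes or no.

Barycentric coordinates of W: (3/46, 85/92, 1/92).
The three coordinates are positive, positive, positive; a point is interior exactly when all three are positive.

yes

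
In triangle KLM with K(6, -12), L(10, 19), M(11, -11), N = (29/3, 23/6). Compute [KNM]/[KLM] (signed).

[KLM] = ½·(6·(19−(-11)) + 10·(-11−(-12)) + 11·(-12−19)) = ½·(180 + 10 − 341) = -151/2.
[KNM] = ½·(6·(23/6−(-11)) + (29/3)·(-11−(-12)) + 11·(-12−(23/6))) = ½·(89 + 29/3 − 1045/6) = -151/4, so the ratio is (-151/4)/(-151/2) = 1/2.

1/2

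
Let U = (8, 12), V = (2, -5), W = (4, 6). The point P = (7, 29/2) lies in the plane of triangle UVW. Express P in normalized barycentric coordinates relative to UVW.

(1/2, -1/2, 1)

Signed area of the reference triangle: [UVW] = ½·(8·(-5−6) + 2·(6−12) + 4·(12−(-5))) = ½·(-88 − 12 + 68) = -16.
[PVW] = ½·(7·(-5−6) + 2·(6−(29/2)) + 4·(29/2−(-5))) = ½·(-77 − 17 + 78) = -8, so the U-coordinate is (-8)/(-16) = 1/2.
[UPW] = ½·(8·(29/2−6) + 7·(6−12) + 4·(12−(29/2))) = ½·(68 − 42 − 10) = 8, so the V-coordinate is -1/2.
[UVP] = ½·(8·(-5−(29/2)) + 2·(29/2−12) + 7·(12−(-5))) = ½·(-156 + 5 + 119) = -16, so the W-coordinate is 1.
Check: 1/2 − 1/2 + 1 = 1.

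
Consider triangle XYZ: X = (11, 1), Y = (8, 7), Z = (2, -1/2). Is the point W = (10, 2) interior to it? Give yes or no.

yes

Barycentric coordinates of W: (10/13, 7/39, 2/39).
The three coordinates are positive, positive, positive; a point is interior exactly when all three are positive.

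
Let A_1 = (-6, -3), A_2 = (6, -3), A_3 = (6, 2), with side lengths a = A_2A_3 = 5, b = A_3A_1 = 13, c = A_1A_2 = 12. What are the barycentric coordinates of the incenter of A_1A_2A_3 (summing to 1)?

(1/6, 13/30, 2/5)

The incenter has barycentric coordinates proportional to the opposite side lengths: (5 : 13 : 12).
Normalizing by 5+13+12 = 30 gives (1/6, 13/30, 2/5).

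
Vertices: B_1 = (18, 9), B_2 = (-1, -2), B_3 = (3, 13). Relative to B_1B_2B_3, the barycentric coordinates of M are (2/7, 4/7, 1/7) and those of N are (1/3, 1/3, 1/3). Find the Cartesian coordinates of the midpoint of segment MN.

Barycentric coordinates of the midpoint are the average: (13/42, 19/42, 5/21).
Converting: (13/42)·B_1 + (19/42)·B_2 + (5/21)·B_3 = (35/6, 209/42).

(35/6, 209/42)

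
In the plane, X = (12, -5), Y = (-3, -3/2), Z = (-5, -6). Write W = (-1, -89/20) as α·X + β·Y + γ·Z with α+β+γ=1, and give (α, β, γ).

(1/5, 3/10, 1/2)

Signed area of the reference triangle: [XYZ] = ½·(12·(-3/2−(-6)) + (-3)·(-6−(-5)) + (-5)·(-5−(-3/2))) = ½·(54 + 3 + 35/2) = 149/4.
[WYZ] = ½·((-1)·(-3/2−(-6)) + (-3)·(-6−(-89/20)) + (-5)·(-89/20−(-3/2))) = ½·(-9/2 + 93/20 + 59/4) = 149/20, so the X-coordinate is (149/20)/(149/4) = 1/5.
[XWZ] = ½·(12·(-89/20−(-6)) + (-1)·(-6−(-5)) + (-5)·(-5−(-89/20))) = ½·(93/5 + 1 + 11/4) = 447/40, so the Y-coordinate is 3/10.
[XYW] = ½·(12·(-3/2−(-89/20)) + (-3)·(-89/20−(-5)) + (-1)·(-5−(-3/2))) = ½·(177/5 − 33/20 + 7/2) = 149/8, so the Z-coordinate is 1/2.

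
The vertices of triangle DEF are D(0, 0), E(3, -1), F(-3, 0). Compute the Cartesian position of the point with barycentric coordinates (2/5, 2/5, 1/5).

G = (2/5)·D + (2/5)·E + (1/5)·F.
x-coordinate: (2/5)·0 + (2/5)·3 + (1/5)·(-3) = 3/5.
y-coordinate: (2/5)·0 + (2/5)·(-1) + (1/5)·0 = -2/5.

(3/5, -2/5)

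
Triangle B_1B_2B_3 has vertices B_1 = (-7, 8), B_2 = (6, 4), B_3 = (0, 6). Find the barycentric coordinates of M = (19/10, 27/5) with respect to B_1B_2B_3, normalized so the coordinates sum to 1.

Signed area of the reference triangle: [B_1B_2B_3] = ½·((-7)·(4−6) + 6·(6−8) + 0·(8−4)) = ½·(14 − 12 + 0) = 1.
[MB_2B_3] = ½·((19/10)·(4−6) + 6·(6−(27/5)) + 0·(27/5−4)) = ½·(-19/5 + 18/5 + 0) = -1/10, so the B_1-coordinate is (-1/10)/1 = -1/10.
[B_1MB_3] = ½·((-7)·(27/5−6) + (19/10)·(6−8) + 0·(8−(27/5))) = ½·(21/5 − 19/5 + 0) = 1/5, so the B_2-coordinate is 1/5.
[B_1B_2M] = ½·((-7)·(4−(27/5)) + 6·(27/5−8) + (19/10)·(8−4)) = ½·(49/5 − 78/5 + 38/5) = 9/10, so the B_3-coordinate is 9/10.
Check: -1/10 + 1/5 + 9/10 = 1.

(-1/10, 1/5, 9/10)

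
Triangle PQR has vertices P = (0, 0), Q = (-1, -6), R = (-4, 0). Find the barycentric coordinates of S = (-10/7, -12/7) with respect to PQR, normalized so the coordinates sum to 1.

Signed area of the reference triangle: [PQR] = ½·(0·(-6−0) + (-1)·(0−0) + (-4)·(0−(-6))) = ½·(0 + 0 − 24) = -12.
[SQR] = ½·((-10/7)·(-6−0) + (-1)·(0−(-12/7)) + (-4)·(-12/7−(-6))) = ½·(60/7 − 12/7 − 120/7) = -36/7, so the P-coordinate is (-36/7)/(-12) = 3/7.
[PSR] = ½·(0·(-12/7−0) + (-10/7)·(0−0) + (-4)·(0−(-12/7))) = ½·(0 + 0 − 48/7) = -24/7, so the Q-coordinate is 2/7.
[PQS] = ½·(0·(-6−(-12/7)) + (-1)·(-12/7−0) + (-10/7)·(0−(-6))) = ½·(0 + 12/7 − 60/7) = -24/7, so the R-coordinate is 2/7.
Check: 3/7 + 2/7 + 2/7 = 1.

(3/7, 2/7, 2/7)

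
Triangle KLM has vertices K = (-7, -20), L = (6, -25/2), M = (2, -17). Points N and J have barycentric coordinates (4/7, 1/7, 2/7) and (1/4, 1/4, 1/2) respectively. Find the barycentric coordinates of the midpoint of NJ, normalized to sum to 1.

Since both coordinate triples sum to 1, the midpoint's barycentrics are the componentwise average.
(4/7+1/4)/2 = 23/56; similarly 11/56 and 11/28.

(23/56, 11/56, 11/28)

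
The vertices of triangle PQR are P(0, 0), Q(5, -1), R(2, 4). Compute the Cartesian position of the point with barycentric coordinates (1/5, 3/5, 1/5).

S = (1/5)·P + (3/5)·Q + (1/5)·R.
x-coordinate: (1/5)·0 + (3/5)·5 + (1/5)·2 = 17/5.
y-coordinate: (1/5)·0 + (3/5)·(-1) + (1/5)·4 = 1/5.

(17/5, 1/5)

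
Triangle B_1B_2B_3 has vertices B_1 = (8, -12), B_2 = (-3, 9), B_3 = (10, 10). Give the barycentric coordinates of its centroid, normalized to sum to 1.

The centroid is the average of the vertices, so each weight is 1/3.

(1/3, 1/3, 1/3)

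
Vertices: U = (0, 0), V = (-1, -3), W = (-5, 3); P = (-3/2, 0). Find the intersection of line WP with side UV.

(-1/3, -1)

Barycentric coordinates of P with respect to UVW: (1/2, 1/4, 1/4).
On side UV the W-coordinate is zero; dropping P's W-weight 1/4 and renormalizing the remaining 1/2 : 1/4 gives weights 2/3, 1/3 on U, V.
Q = (2/3)·(0, 0) + (1/3)·(-1, -3) = (-1/3, -1).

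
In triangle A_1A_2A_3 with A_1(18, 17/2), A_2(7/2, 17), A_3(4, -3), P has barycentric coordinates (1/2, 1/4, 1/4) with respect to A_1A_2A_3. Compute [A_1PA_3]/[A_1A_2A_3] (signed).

1/4

The signed ratio [A_1PA_3]/[A_1A_2A_3] equals the barycentric coordinate of P at vertex A_2, which is 1/4.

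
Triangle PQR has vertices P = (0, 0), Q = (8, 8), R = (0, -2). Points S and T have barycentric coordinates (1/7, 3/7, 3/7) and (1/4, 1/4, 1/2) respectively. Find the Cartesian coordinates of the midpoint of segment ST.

(19/7, 25/14)

Barycentric coordinates of the midpoint are the average: (11/56, 19/56, 13/28).
Converting: (11/56)·P + (19/56)·Q + (13/28)·R = (19/7, 25/14).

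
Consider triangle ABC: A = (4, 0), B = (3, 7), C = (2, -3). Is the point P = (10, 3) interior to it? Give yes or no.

no

Barycentric coordinates of P: (74/17, -12/17, -45/17).
The three coordinates are positive, negative, negative; a point is interior exactly when all three are positive.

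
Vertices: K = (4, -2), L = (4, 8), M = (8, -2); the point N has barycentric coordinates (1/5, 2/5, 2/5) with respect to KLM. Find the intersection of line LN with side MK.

Line LN meets MK where the L-coordinate vanishes; zeroing N's L-weight and renormalizing leaves M, K-weights 2/5 : 1/5 → (2/3, 1/3).
So J = (2/3)·M + (1/3)·K = (20/3, -2).

(20/3, -2)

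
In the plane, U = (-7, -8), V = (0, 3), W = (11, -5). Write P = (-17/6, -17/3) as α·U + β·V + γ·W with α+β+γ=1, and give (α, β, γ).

Signed area of the reference triangle: [UVW] = ½·((-7)·(3−(-5)) + 0·(-5−(-8)) + 11·(-8−3)) = ½·(-56 + 0 − 121) = -177/2.
[PVW] = ½·((-17/6)·(3−(-5)) + 0·(-5−(-17/3)) + 11·(-17/3−3)) = ½·(-68/3 + 0 − 286/3) = -59, so the U-coordinate is (-59)/(-177/2) = 2/3.
[UPW] = ½·((-7)·(-17/3−(-5)) + (-17/6)·(-5−(-8)) + 11·(-8−(-17/3))) = ½·(14/3 − 17/2 − 77/3) = -59/4, so the V-coordinate is 1/6.
[UVP] = ½·((-7)·(3−(-17/3)) + 0·(-17/3−(-8)) + (-17/6)·(-8−3)) = ½·(-182/3 + 0 + 187/6) = -59/4, so the W-coordinate is 1/6.
Check: 2/3 + 1/6 + 1/6 = 1.

(2/3, 1/6, 1/6)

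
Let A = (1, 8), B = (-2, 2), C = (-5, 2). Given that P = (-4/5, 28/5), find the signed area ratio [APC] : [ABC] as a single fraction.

1/5

[ABC] = ½·(1·(2−2) + (-2)·(2−8) + (-5)·(8−2)) = ½·(0 + 12 − 30) = -9.
[APC] = ½·(1·(28/5−2) + (-4/5)·(2−8) + (-5)·(8−(28/5))) = ½·(18/5 + 24/5 − 12) = -9/5, so the ratio is (-9/5)/(-9) = 1/5.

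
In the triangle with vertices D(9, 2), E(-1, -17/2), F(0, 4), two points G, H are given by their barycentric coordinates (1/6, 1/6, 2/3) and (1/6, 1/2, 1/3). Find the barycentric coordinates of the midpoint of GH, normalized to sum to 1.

(1/6, 1/3, 1/2)

Since both coordinate triples sum to 1, the midpoint's barycentrics are the componentwise average.
(1/6+1/6)/2 = 1/6; similarly 1/3 and 1/2.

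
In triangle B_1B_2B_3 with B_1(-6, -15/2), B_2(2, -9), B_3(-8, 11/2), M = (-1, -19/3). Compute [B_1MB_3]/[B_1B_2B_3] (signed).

2/3

[B_1B_2B_3] = ½·((-6)·(-9−(11/2)) + 2·(11/2−(-15/2)) + (-8)·(-15/2−(-9))) = ½·(87 + 26 − 12) = 101/2.
[B_1MB_3] = ½·((-6)·(-19/3−(11/2)) + (-1)·(11/2−(-15/2)) + (-8)·(-15/2−(-19/3))) = ½·(71 − 13 + 28/3) = 101/3, so the ratio is (101/3)/(101/2) = 2/3.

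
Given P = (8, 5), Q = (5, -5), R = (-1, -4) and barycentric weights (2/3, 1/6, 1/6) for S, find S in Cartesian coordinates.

(6, 11/6)

S = (2/3)·P + (1/6)·Q + (1/6)·R.
x-coordinate: (2/3)·8 + (1/6)·5 + (1/6)·(-1) = 6.
y-coordinate: (2/3)·5 + (1/6)·(-5) + (1/6)·(-4) = 11/6.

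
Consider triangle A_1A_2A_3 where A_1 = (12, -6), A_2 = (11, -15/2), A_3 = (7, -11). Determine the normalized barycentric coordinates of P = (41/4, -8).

(1/4, 1/2, 1/4)

Signed area of the reference triangle: [A_1A_2A_3] = ½·(12·(-15/2−(-11)) + 11·(-11−(-6)) + 7·(-6−(-15/2))) = ½·(42 − 55 + 21/2) = -5/4.
[PA_2A_3] = ½·((41/4)·(-15/2−(-11)) + 11·(-11−(-8)) + 7·(-8−(-15/2))) = ½·(287/8 − 33 − 7/2) = -5/16, so the A_1-coordinate is (-5/16)/(-5/4) = 1/4.
[A_1PA_3] = ½·(12·(-8−(-11)) + (41/4)·(-11−(-6)) + 7·(-6−(-8))) = ½·(36 − 205/4 + 14) = -5/8, so the A_2-coordinate is 1/2.
[A_1A_2P] = ½·(12·(-15/2−(-8)) + 11·(-8−(-6)) + (41/4)·(-6−(-15/2))) = ½·(6 − 22 + 123/8) = -5/16, so the A_3-coordinate is 1/4.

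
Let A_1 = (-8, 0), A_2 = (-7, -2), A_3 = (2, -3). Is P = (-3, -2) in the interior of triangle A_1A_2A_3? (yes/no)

Barycentric coordinates of P: (4/17, 5/17, 8/17).
The three coordinates are positive, positive, positive; a point is interior exactly when all three are positive.

yes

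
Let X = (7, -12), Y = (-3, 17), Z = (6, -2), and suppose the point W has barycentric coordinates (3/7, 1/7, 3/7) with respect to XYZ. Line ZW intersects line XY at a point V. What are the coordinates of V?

(9/2, -19/4)

Line ZW meets XY where the Z-coordinate vanishes; zeroing W's Z-weight and renormalizing leaves X, Y-weights 3/7 : 1/7 → (3/4, 1/4).
So V = (3/4)·X + (1/4)·Y = (9/2, -19/4).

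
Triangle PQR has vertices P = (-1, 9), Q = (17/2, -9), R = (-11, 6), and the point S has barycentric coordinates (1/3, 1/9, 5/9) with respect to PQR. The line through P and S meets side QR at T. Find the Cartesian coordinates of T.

Line PS meets QR where the P-coordinate vanishes; zeroing S's P-weight and renormalizing leaves Q, R-weights 1/9 : 5/9 → (1/6, 5/6).
So T = (1/6)·Q + (5/6)·R = (-31/4, 7/2).

(-31/4, 7/2)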